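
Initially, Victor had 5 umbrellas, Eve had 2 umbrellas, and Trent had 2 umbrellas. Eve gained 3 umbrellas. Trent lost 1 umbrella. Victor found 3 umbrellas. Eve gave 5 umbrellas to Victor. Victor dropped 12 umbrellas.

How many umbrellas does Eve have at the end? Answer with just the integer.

Tracking counts step by step:
Start: Victor=5, Eve=2, Trent=2
Event 1 (Eve +3): Eve: 2 -> 5. State: Victor=5, Eve=5, Trent=2
Event 2 (Trent -1): Trent: 2 -> 1. State: Victor=5, Eve=5, Trent=1
Event 3 (Victor +3): Victor: 5 -> 8. State: Victor=8, Eve=5, Trent=1
Event 4 (Eve -> Victor, 5): Eve: 5 -> 0, Victor: 8 -> 13. State: Victor=13, Eve=0, Trent=1
Event 5 (Victor -12): Victor: 13 -> 1. State: Victor=1, Eve=0, Trent=1

Eve's final count: 0

Answer: 0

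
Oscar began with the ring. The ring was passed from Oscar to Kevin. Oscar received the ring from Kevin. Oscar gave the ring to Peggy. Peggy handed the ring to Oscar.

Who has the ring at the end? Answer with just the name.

Tracking the ring through each event:
Start: Oscar has the ring.
After event 1: Kevin has the ring.
After event 2: Oscar has the ring.
After event 3: Peggy has the ring.
After event 4: Oscar has the ring.

Answer: Oscar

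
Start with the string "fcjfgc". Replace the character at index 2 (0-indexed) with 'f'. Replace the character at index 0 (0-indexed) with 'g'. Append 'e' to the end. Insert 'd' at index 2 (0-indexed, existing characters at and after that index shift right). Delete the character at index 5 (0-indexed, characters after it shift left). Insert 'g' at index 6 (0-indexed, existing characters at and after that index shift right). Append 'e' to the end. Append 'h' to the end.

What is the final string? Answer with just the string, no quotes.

Applying each edit step by step:
Start: "fcjfgc"
Op 1 (replace idx 2: 'j' -> 'f'): "fcjfgc" -> "fcffgc"
Op 2 (replace idx 0: 'f' -> 'g'): "fcffgc" -> "gcffgc"
Op 3 (append 'e'): "gcffgc" -> "gcffgce"
Op 4 (insert 'd' at idx 2): "gcffgce" -> "gcdffgce"
Op 5 (delete idx 5 = 'g'): "gcdffgce" -> "gcdffce"
Op 6 (insert 'g' at idx 6): "gcdffce" -> "gcdffcge"
Op 7 (append 'e'): "gcdffcge" -> "gcdffcgee"
Op 8 (append 'h'): "gcdffcgee" -> "gcdffcgeeh"

Answer: gcdffcgeeh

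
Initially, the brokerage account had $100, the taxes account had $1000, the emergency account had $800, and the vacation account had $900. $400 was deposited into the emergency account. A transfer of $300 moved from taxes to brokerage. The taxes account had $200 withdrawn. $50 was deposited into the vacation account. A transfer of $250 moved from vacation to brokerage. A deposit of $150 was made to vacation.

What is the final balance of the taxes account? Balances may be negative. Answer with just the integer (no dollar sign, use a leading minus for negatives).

Tracking account balances step by step:
Start: brokerage=100, taxes=1000, emergency=800, vacation=900
Event 1 (deposit 400 to emergency): emergency: 800 + 400 = 1200. Balances: brokerage=100, taxes=1000, emergency=1200, vacation=900
Event 2 (transfer 300 taxes -> brokerage): taxes: 1000 - 300 = 700, brokerage: 100 + 300 = 400. Balances: brokerage=400, taxes=700, emergency=1200, vacation=900
Event 3 (withdraw 200 from taxes): taxes: 700 - 200 = 500. Balances: brokerage=400, taxes=500, emergency=1200, vacation=900
Event 4 (deposit 50 to vacation): vacation: 900 + 50 = 950. Balances: brokerage=400, taxes=500, emergency=1200, vacation=950
Event 5 (transfer 250 vacation -> brokerage): vacation: 950 - 250 = 700, brokerage: 400 + 250 = 650. Balances: brokerage=650, taxes=500, emergency=1200, vacation=700
Event 6 (deposit 150 to vacation): vacation: 700 + 150 = 850. Balances: brokerage=650, taxes=500, emergency=1200, vacation=850

Final balance of taxes: 500

Answer: 500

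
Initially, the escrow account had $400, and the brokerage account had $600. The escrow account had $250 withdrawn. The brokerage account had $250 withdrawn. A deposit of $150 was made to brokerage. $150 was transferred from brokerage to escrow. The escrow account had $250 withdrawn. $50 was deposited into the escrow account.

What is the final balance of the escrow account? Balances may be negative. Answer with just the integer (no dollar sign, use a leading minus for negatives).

Answer: 100

Derivation:
Tracking account balances step by step:
Start: escrow=400, brokerage=600
Event 1 (withdraw 250 from escrow): escrow: 400 - 250 = 150. Balances: escrow=150, brokerage=600
Event 2 (withdraw 250 from brokerage): brokerage: 600 - 250 = 350. Balances: escrow=150, brokerage=350
Event 3 (deposit 150 to brokerage): brokerage: 350 + 150 = 500. Balances: escrow=150, brokerage=500
Event 4 (transfer 150 brokerage -> escrow): brokerage: 500 - 150 = 350, escrow: 150 + 150 = 300. Balances: escrow=300, brokerage=350
Event 5 (withdraw 250 from escrow): escrow: 300 - 250 = 50. Balances: escrow=50, brokerage=350
Event 6 (deposit 50 to escrow): escrow: 50 + 50 = 100. Balances: escrow=100, brokerage=350

Final balance of escrow: 100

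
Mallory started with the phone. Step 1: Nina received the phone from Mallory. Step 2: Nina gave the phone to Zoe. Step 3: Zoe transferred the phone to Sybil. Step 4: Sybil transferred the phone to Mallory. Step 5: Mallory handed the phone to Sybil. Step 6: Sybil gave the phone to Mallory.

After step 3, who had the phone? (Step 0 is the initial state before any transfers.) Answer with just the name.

Tracking the phone holder through step 3:
After step 0 (start): Mallory
After step 1: Nina
After step 2: Zoe
After step 3: Sybil

At step 3, the holder is Sybil.

Answer: Sybil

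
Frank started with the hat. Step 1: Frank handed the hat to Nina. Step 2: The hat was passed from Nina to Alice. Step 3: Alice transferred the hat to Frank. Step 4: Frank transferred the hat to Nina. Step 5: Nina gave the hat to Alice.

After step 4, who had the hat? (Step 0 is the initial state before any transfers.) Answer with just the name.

Answer: Nina

Derivation:
Tracking the hat holder through step 4:
After step 0 (start): Frank
After step 1: Nina
After step 2: Alice
After step 3: Frank
After step 4: Nina

At step 4, the holder is Nina.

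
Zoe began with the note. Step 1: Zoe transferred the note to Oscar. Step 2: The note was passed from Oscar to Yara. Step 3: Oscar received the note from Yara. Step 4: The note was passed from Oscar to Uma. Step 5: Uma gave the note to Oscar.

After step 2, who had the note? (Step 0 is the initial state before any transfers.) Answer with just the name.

Tracking the note holder through step 2:
After step 0 (start): Zoe
After step 1: Oscar
After step 2: Yara

At step 2, the holder is Yara.

Answer: Yara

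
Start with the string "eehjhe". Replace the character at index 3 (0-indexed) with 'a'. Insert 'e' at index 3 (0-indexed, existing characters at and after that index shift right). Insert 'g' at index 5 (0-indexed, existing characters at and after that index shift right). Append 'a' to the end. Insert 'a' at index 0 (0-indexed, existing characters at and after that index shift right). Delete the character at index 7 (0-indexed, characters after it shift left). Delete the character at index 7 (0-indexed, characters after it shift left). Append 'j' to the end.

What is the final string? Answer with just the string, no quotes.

Applying each edit step by step:
Start: "eehjhe"
Op 1 (replace idx 3: 'j' -> 'a'): "eehjhe" -> "eehahe"
Op 2 (insert 'e' at idx 3): "eehahe" -> "eeheahe"
Op 3 (insert 'g' at idx 5): "eeheahe" -> "eeheaghe"
Op 4 (append 'a'): "eeheaghe" -> "eeheaghea"
Op 5 (insert 'a' at idx 0): "eeheaghea" -> "aeeheaghea"
Op 6 (delete idx 7 = 'h'): "aeeheaghea" -> "aeeheagea"
Op 7 (delete idx 7 = 'e'): "aeeheagea" -> "aeeheaga"
Op 8 (append 'j'): "aeeheaga" -> "aeeheagaj"

Answer: aeeheagaj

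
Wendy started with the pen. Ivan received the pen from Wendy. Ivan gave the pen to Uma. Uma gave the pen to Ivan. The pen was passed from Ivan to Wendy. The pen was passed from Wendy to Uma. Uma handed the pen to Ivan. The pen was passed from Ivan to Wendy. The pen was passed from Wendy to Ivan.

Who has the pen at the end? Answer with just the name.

Answer: Ivan

Derivation:
Tracking the pen through each event:
Start: Wendy has the pen.
After event 1: Ivan has the pen.
After event 2: Uma has the pen.
After event 3: Ivan has the pen.
After event 4: Wendy has the pen.
After event 5: Uma has the pen.
After event 6: Ivan has the pen.
After event 7: Wendy has the pen.
After event 8: Ivan has the pen.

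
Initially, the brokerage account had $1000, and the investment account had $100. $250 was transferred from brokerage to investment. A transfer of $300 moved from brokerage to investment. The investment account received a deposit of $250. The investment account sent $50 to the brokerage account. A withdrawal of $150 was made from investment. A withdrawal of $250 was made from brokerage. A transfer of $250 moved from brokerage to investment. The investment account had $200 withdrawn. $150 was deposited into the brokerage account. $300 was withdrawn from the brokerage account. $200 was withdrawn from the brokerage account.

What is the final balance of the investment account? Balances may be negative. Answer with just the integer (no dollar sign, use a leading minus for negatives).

Answer: 750

Derivation:
Tracking account balances step by step:
Start: brokerage=1000, investment=100
Event 1 (transfer 250 brokerage -> investment): brokerage: 1000 - 250 = 750, investment: 100 + 250 = 350. Balances: brokerage=750, investment=350
Event 2 (transfer 300 brokerage -> investment): brokerage: 750 - 300 = 450, investment: 350 + 300 = 650. Balances: brokerage=450, investment=650
Event 3 (deposit 250 to investment): investment: 650 + 250 = 900. Balances: brokerage=450, investment=900
Event 4 (transfer 50 investment -> brokerage): investment: 900 - 50 = 850, brokerage: 450 + 50 = 500. Balances: brokerage=500, investment=850
Event 5 (withdraw 150 from investment): investment: 850 - 150 = 700. Balances: brokerage=500, investment=700
Event 6 (withdraw 250 from brokerage): brokerage: 500 - 250 = 250. Balances: brokerage=250, investment=700
Event 7 (transfer 250 brokerage -> investment): brokerage: 250 - 250 = 0, investment: 700 + 250 = 950. Balances: brokerage=0, investment=950
Event 8 (withdraw 200 from investment): investment: 950 - 200 = 750. Balances: brokerage=0, investment=750
Event 9 (deposit 150 to brokerage): brokerage: 0 + 150 = 150. Balances: brokerage=150, investment=750
Event 10 (withdraw 300 from brokerage): brokerage: 150 - 300 = -150. Balances: brokerage=-150, investment=750
Event 11 (withdraw 200 from brokerage): brokerage: -150 - 200 = -350. Balances: brokerage=-350, investment=750

Final balance of investment: 750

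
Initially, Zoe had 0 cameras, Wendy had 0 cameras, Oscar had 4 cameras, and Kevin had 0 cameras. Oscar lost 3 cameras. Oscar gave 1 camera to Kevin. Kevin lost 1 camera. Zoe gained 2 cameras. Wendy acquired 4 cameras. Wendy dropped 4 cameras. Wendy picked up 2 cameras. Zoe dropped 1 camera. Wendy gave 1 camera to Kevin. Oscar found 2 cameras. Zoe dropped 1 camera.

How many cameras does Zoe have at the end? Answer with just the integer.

Tracking counts step by step:
Start: Zoe=0, Wendy=0, Oscar=4, Kevin=0
Event 1 (Oscar -3): Oscar: 4 -> 1. State: Zoe=0, Wendy=0, Oscar=1, Kevin=0
Event 2 (Oscar -> Kevin, 1): Oscar: 1 -> 0, Kevin: 0 -> 1. State: Zoe=0, Wendy=0, Oscar=0, Kevin=1
Event 3 (Kevin -1): Kevin: 1 -> 0. State: Zoe=0, Wendy=0, Oscar=0, Kevin=0
Event 4 (Zoe +2): Zoe: 0 -> 2. State: Zoe=2, Wendy=0, Oscar=0, Kevin=0
Event 5 (Wendy +4): Wendy: 0 -> 4. State: Zoe=2, Wendy=4, Oscar=0, Kevin=0
Event 6 (Wendy -4): Wendy: 4 -> 0. State: Zoe=2, Wendy=0, Oscar=0, Kevin=0
Event 7 (Wendy +2): Wendy: 0 -> 2. State: Zoe=2, Wendy=2, Oscar=0, Kevin=0
Event 8 (Zoe -1): Zoe: 2 -> 1. State: Zoe=1, Wendy=2, Oscar=0, Kevin=0
Event 9 (Wendy -> Kevin, 1): Wendy: 2 -> 1, Kevin: 0 -> 1. State: Zoe=1, Wendy=1, Oscar=0, Kevin=1
Event 10 (Oscar +2): Oscar: 0 -> 2. State: Zoe=1, Wendy=1, Oscar=2, Kevin=1
Event 11 (Zoe -1): Zoe: 1 -> 0. State: Zoe=0, Wendy=1, Oscar=2, Kevin=1

Zoe's final count: 0

Answer: 0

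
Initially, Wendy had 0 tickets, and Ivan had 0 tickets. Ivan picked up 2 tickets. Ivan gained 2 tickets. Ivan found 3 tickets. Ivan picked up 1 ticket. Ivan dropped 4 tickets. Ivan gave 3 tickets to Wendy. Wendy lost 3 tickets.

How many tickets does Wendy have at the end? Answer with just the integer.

Answer: 0

Derivation:
Tracking counts step by step:
Start: Wendy=0, Ivan=0
Event 1 (Ivan +2): Ivan: 0 -> 2. State: Wendy=0, Ivan=2
Event 2 (Ivan +2): Ivan: 2 -> 4. State: Wendy=0, Ivan=4
Event 3 (Ivan +3): Ivan: 4 -> 7. State: Wendy=0, Ivan=7
Event 4 (Ivan +1): Ivan: 7 -> 8. State: Wendy=0, Ivan=8
Event 5 (Ivan -4): Ivan: 8 -> 4. State: Wendy=0, Ivan=4
Event 6 (Ivan -> Wendy, 3): Ivan: 4 -> 1, Wendy: 0 -> 3. State: Wendy=3, Ivan=1
Event 7 (Wendy -3): Wendy: 3 -> 0. State: Wendy=0, Ivan=1

Wendy's final count: 0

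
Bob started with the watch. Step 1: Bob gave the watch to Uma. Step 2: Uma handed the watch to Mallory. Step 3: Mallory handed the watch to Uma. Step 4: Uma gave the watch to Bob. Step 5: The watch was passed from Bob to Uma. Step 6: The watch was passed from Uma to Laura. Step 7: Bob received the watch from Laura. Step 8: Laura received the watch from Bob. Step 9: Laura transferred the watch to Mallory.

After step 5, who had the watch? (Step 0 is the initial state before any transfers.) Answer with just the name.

Tracking the watch holder through step 5:
After step 0 (start): Bob
After step 1: Uma
After step 2: Mallory
After step 3: Uma
After step 4: Bob
After step 5: Uma

At step 5, the holder is Uma.

Answer: Uma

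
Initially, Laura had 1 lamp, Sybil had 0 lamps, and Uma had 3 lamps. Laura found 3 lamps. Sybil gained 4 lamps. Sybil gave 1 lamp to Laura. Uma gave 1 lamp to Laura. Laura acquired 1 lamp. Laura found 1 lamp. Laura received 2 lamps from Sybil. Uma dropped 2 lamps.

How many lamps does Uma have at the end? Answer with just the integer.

Answer: 0

Derivation:
Tracking counts step by step:
Start: Laura=1, Sybil=0, Uma=3
Event 1 (Laura +3): Laura: 1 -> 4. State: Laura=4, Sybil=0, Uma=3
Event 2 (Sybil +4): Sybil: 0 -> 4. State: Laura=4, Sybil=4, Uma=3
Event 3 (Sybil -> Laura, 1): Sybil: 4 -> 3, Laura: 4 -> 5. State: Laura=5, Sybil=3, Uma=3
Event 4 (Uma -> Laura, 1): Uma: 3 -> 2, Laura: 5 -> 6. State: Laura=6, Sybil=3, Uma=2
Event 5 (Laura +1): Laura: 6 -> 7. State: Laura=7, Sybil=3, Uma=2
Event 6 (Laura +1): Laura: 7 -> 8. State: Laura=8, Sybil=3, Uma=2
Event 7 (Sybil -> Laura, 2): Sybil: 3 -> 1, Laura: 8 -> 10. State: Laura=10, Sybil=1, Uma=2
Event 8 (Uma -2): Uma: 2 -> 0. State: Laura=10, Sybil=1, Uma=0

Uma's final count: 0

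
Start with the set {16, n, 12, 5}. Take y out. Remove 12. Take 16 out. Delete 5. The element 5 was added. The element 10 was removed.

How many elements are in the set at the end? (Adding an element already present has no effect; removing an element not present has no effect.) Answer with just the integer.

Tracking the set through each operation:
Start: {12, 16, 5, n}
Event 1 (remove y): not present, no change. Set: {12, 16, 5, n}
Event 2 (remove 12): removed. Set: {16, 5, n}
Event 3 (remove 16): removed. Set: {5, n}
Event 4 (remove 5): removed. Set: {n}
Event 5 (add 5): added. Set: {5, n}
Event 6 (remove 10): not present, no change. Set: {5, n}

Final set: {5, n} (size 2)

Answer: 2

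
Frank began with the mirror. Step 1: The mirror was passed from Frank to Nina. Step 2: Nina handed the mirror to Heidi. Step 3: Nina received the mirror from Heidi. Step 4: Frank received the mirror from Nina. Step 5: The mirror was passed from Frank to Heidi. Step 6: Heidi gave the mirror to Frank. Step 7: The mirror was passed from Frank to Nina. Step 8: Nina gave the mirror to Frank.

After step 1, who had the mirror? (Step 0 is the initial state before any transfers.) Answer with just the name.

Tracking the mirror holder through step 1:
After step 0 (start): Frank
After step 1: Nina

At step 1, the holder is Nina.

Answer: Nina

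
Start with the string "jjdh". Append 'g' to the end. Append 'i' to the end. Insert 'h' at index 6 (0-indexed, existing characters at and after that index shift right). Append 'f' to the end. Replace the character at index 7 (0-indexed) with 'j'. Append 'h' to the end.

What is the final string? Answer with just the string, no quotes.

Answer: jjdhgihjh

Derivation:
Applying each edit step by step:
Start: "jjdh"
Op 1 (append 'g'): "jjdh" -> "jjdhg"
Op 2 (append 'i'): "jjdhg" -> "jjdhgi"
Op 3 (insert 'h' at idx 6): "jjdhgi" -> "jjdhgih"
Op 4 (append 'f'): "jjdhgih" -> "jjdhgihf"
Op 5 (replace idx 7: 'f' -> 'j'): "jjdhgihf" -> "jjdhgihj"
Op 6 (append 'h'): "jjdhgihj" -> "jjdhgihjh"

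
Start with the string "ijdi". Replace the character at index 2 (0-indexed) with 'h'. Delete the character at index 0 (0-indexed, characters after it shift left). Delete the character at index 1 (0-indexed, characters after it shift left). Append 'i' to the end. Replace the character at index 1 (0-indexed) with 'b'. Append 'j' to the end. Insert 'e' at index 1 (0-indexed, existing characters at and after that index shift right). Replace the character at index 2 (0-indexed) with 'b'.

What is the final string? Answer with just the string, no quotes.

Applying each edit step by step:
Start: "ijdi"
Op 1 (replace idx 2: 'd' -> 'h'): "ijdi" -> "ijhi"
Op 2 (delete idx 0 = 'i'): "ijhi" -> "jhi"
Op 3 (delete idx 1 = 'h'): "jhi" -> "ji"
Op 4 (append 'i'): "ji" -> "jii"
Op 5 (replace idx 1: 'i' -> 'b'): "jii" -> "jbi"
Op 6 (append 'j'): "jbi" -> "jbij"
Op 7 (insert 'e' at idx 1): "jbij" -> "jebij"
Op 8 (replace idx 2: 'b' -> 'b'): "jebij" -> "jebij"

Answer: jebij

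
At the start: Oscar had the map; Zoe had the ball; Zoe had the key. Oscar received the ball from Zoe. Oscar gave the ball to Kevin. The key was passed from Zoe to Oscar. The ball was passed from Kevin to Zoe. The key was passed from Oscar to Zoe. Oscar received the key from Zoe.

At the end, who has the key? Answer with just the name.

Tracking all object holders:
Start: map:Oscar, ball:Zoe, key:Zoe
Event 1 (give ball: Zoe -> Oscar). State: map:Oscar, ball:Oscar, key:Zoe
Event 2 (give ball: Oscar -> Kevin). State: map:Oscar, ball:Kevin, key:Zoe
Event 3 (give key: Zoe -> Oscar). State: map:Oscar, ball:Kevin, key:Oscar
Event 4 (give ball: Kevin -> Zoe). State: map:Oscar, ball:Zoe, key:Oscar
Event 5 (give key: Oscar -> Zoe). State: map:Oscar, ball:Zoe, key:Zoe
Event 6 (give key: Zoe -> Oscar). State: map:Oscar, ball:Zoe, key:Oscar

Final state: map:Oscar, ball:Zoe, key:Oscar
The key is held by Oscar.

Answer: Oscar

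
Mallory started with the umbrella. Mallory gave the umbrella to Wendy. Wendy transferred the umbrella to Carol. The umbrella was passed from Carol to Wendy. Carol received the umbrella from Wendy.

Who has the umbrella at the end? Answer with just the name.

Answer: Carol

Derivation:
Tracking the umbrella through each event:
Start: Mallory has the umbrella.
After event 1: Wendy has the umbrella.
After event 2: Carol has the umbrella.
After event 3: Wendy has the umbrella.
After event 4: Carol has the umbrella.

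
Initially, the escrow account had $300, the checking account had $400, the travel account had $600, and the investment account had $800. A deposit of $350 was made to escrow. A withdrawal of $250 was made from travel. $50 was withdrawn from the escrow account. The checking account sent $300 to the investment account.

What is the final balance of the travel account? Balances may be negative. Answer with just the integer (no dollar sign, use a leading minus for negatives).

Answer: 350

Derivation:
Tracking account balances step by step:
Start: escrow=300, checking=400, travel=600, investment=800
Event 1 (deposit 350 to escrow): escrow: 300 + 350 = 650. Balances: escrow=650, checking=400, travel=600, investment=800
Event 2 (withdraw 250 from travel): travel: 600 - 250 = 350. Balances: escrow=650, checking=400, travel=350, investment=800
Event 3 (withdraw 50 from escrow): escrow: 650 - 50 = 600. Balances: escrow=600, checking=400, travel=350, investment=800
Event 4 (transfer 300 checking -> investment): checking: 400 - 300 = 100, investment: 800 + 300 = 1100. Balances: escrow=600, checking=100, travel=350, investment=1100

Final balance of travel: 350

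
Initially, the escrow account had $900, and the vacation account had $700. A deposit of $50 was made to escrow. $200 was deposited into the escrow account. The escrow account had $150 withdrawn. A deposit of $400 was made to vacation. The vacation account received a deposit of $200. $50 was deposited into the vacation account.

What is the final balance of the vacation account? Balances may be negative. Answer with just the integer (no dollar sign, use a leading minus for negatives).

Tracking account balances step by step:
Start: escrow=900, vacation=700
Event 1 (deposit 50 to escrow): escrow: 900 + 50 = 950. Balances: escrow=950, vacation=700
Event 2 (deposit 200 to escrow): escrow: 950 + 200 = 1150. Balances: escrow=1150, vacation=700
Event 3 (withdraw 150 from escrow): escrow: 1150 - 150 = 1000. Balances: escrow=1000, vacation=700
Event 4 (deposit 400 to vacation): vacation: 700 + 400 = 1100. Balances: escrow=1000, vacation=1100
Event 5 (deposit 200 to vacation): vacation: 1100 + 200 = 1300. Balances: escrow=1000, vacation=1300
Event 6 (deposit 50 to vacation): vacation: 1300 + 50 = 1350. Balances: escrow=1000, vacation=1350

Final balance of vacation: 1350

Answer: 1350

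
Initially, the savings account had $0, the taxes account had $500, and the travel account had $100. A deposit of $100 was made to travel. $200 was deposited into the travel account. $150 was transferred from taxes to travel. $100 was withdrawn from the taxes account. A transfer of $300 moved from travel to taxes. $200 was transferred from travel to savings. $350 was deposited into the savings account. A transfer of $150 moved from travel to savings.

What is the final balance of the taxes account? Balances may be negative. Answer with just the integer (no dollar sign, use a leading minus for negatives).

Answer: 550

Derivation:
Tracking account balances step by step:
Start: savings=0, taxes=500, travel=100
Event 1 (deposit 100 to travel): travel: 100 + 100 = 200. Balances: savings=0, taxes=500, travel=200
Event 2 (deposit 200 to travel): travel: 200 + 200 = 400. Balances: savings=0, taxes=500, travel=400
Event 3 (transfer 150 taxes -> travel): taxes: 500 - 150 = 350, travel: 400 + 150 = 550. Balances: savings=0, taxes=350, travel=550
Event 4 (withdraw 100 from taxes): taxes: 350 - 100 = 250. Balances: savings=0, taxes=250, travel=550
Event 5 (transfer 300 travel -> taxes): travel: 550 - 300 = 250, taxes: 250 + 300 = 550. Balances: savings=0, taxes=550, travel=250
Event 6 (transfer 200 travel -> savings): travel: 250 - 200 = 50, savings: 0 + 200 = 200. Balances: savings=200, taxes=550, travel=50
Event 7 (deposit 350 to savings): savings: 200 + 350 = 550. Balances: savings=550, taxes=550, travel=50
Event 8 (transfer 150 travel -> savings): travel: 50 - 150 = -100, savings: 550 + 150 = 700. Balances: savings=700, taxes=550, travel=-100

Final balance of taxes: 550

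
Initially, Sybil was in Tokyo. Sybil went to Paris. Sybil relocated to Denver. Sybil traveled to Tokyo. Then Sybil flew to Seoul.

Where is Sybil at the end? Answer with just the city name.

Answer: Seoul

Derivation:
Tracking Sybil's location:
Start: Sybil is in Tokyo.
After move 1: Tokyo -> Paris. Sybil is in Paris.
After move 2: Paris -> Denver. Sybil is in Denver.
After move 3: Denver -> Tokyo. Sybil is in Tokyo.
After move 4: Tokyo -> Seoul. Sybil is in Seoul.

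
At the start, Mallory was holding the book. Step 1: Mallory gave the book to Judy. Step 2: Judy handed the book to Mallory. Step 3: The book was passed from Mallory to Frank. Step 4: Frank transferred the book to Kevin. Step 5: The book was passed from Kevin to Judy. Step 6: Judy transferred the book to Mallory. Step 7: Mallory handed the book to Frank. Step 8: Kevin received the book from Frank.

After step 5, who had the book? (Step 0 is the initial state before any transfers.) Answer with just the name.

Tracking the book holder through step 5:
After step 0 (start): Mallory
After step 1: Judy
After step 2: Mallory
After step 3: Frank
After step 4: Kevin
After step 5: Judy

At step 5, the holder is Judy.

Answer: Judy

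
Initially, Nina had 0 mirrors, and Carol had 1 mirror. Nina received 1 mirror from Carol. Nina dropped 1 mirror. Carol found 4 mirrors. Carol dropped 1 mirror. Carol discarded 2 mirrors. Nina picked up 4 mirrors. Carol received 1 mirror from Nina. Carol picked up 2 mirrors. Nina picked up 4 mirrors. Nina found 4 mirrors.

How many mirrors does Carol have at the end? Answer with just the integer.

Answer: 4

Derivation:
Tracking counts step by step:
Start: Nina=0, Carol=1
Event 1 (Carol -> Nina, 1): Carol: 1 -> 0, Nina: 0 -> 1. State: Nina=1, Carol=0
Event 2 (Nina -1): Nina: 1 -> 0. State: Nina=0, Carol=0
Event 3 (Carol +4): Carol: 0 -> 4. State: Nina=0, Carol=4
Event 4 (Carol -1): Carol: 4 -> 3. State: Nina=0, Carol=3
Event 5 (Carol -2): Carol: 3 -> 1. State: Nina=0, Carol=1
Event 6 (Nina +4): Nina: 0 -> 4. State: Nina=4, Carol=1
Event 7 (Nina -> Carol, 1): Nina: 4 -> 3, Carol: 1 -> 2. State: Nina=3, Carol=2
Event 8 (Carol +2): Carol: 2 -> 4. State: Nina=3, Carol=4
Event 9 (Nina +4): Nina: 3 -> 7. State: Nina=7, Carol=4
Event 10 (Nina +4): Nina: 7 -> 11. State: Nina=11, Carol=4

Carol's final count: 4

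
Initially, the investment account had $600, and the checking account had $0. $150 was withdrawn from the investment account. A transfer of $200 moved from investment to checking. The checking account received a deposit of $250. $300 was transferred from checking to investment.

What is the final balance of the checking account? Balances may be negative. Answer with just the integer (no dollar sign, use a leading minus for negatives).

Tracking account balances step by step:
Start: investment=600, checking=0
Event 1 (withdraw 150 from investment): investment: 600 - 150 = 450. Balances: investment=450, checking=0
Event 2 (transfer 200 investment -> checking): investment: 450 - 200 = 250, checking: 0 + 200 = 200. Balances: investment=250, checking=200
Event 3 (deposit 250 to checking): checking: 200 + 250 = 450. Balances: investment=250, checking=450
Event 4 (transfer 300 checking -> investment): checking: 450 - 300 = 150, investment: 250 + 300 = 550. Balances: investment=550, checking=150

Final balance of checking: 150

Answer: 150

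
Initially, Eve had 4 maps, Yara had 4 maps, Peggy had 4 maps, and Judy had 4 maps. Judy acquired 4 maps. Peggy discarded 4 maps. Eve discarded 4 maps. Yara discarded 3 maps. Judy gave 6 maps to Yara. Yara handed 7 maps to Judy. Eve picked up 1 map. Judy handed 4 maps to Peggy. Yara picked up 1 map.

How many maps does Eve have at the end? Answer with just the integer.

Answer: 1

Derivation:
Tracking counts step by step:
Start: Eve=4, Yara=4, Peggy=4, Judy=4
Event 1 (Judy +4): Judy: 4 -> 8. State: Eve=4, Yara=4, Peggy=4, Judy=8
Event 2 (Peggy -4): Peggy: 4 -> 0. State: Eve=4, Yara=4, Peggy=0, Judy=8
Event 3 (Eve -4): Eve: 4 -> 0. State: Eve=0, Yara=4, Peggy=0, Judy=8
Event 4 (Yara -3): Yara: 4 -> 1. State: Eve=0, Yara=1, Peggy=0, Judy=8
Event 5 (Judy -> Yara, 6): Judy: 8 -> 2, Yara: 1 -> 7. State: Eve=0, Yara=7, Peggy=0, Judy=2
Event 6 (Yara -> Judy, 7): Yara: 7 -> 0, Judy: 2 -> 9. State: Eve=0, Yara=0, Peggy=0, Judy=9
Event 7 (Eve +1): Eve: 0 -> 1. State: Eve=1, Yara=0, Peggy=0, Judy=9
Event 8 (Judy -> Peggy, 4): Judy: 9 -> 5, Peggy: 0 -> 4. State: Eve=1, Yara=0, Peggy=4, Judy=5
Event 9 (Yara +1): Yara: 0 -> 1. State: Eve=1, Yara=1, Peggy=4, Judy=5

Eve's final count: 1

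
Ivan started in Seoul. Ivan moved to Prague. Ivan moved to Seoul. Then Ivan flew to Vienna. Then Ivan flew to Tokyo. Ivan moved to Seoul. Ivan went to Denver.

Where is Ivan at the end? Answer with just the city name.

Tracking Ivan's location:
Start: Ivan is in Seoul.
After move 1: Seoul -> Prague. Ivan is in Prague.
After move 2: Prague -> Seoul. Ivan is in Seoul.
After move 3: Seoul -> Vienna. Ivan is in Vienna.
After move 4: Vienna -> Tokyo. Ivan is in Tokyo.
After move 5: Tokyo -> Seoul. Ivan is in Seoul.
After move 6: Seoul -> Denver. Ivan is in Denver.

Answer: Denver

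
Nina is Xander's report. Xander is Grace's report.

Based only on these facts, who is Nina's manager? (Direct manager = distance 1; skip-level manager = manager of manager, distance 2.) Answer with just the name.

Reconstructing the manager chain from the given facts:
  Grace -> Xander -> Nina
(each arrow means 'manager of the next')
Positions in the chain (0 = top):
  position of Grace: 0
  position of Xander: 1
  position of Nina: 2

Nina is at position 2; the manager is 1 step up the chain, i.e. position 1: Xander.

Answer: Xander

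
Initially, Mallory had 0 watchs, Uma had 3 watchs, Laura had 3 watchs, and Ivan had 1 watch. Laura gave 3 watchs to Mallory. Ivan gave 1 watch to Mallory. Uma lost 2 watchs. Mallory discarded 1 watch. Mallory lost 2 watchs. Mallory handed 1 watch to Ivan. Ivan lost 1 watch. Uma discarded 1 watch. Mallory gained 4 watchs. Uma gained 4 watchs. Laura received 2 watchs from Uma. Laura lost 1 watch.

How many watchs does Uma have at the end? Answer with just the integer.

Tracking counts step by step:
Start: Mallory=0, Uma=3, Laura=3, Ivan=1
Event 1 (Laura -> Mallory, 3): Laura: 3 -> 0, Mallory: 0 -> 3. State: Mallory=3, Uma=3, Laura=0, Ivan=1
Event 2 (Ivan -> Mallory, 1): Ivan: 1 -> 0, Mallory: 3 -> 4. State: Mallory=4, Uma=3, Laura=0, Ivan=0
Event 3 (Uma -2): Uma: 3 -> 1. State: Mallory=4, Uma=1, Laura=0, Ivan=0
Event 4 (Mallory -1): Mallory: 4 -> 3. State: Mallory=3, Uma=1, Laura=0, Ivan=0
Event 5 (Mallory -2): Mallory: 3 -> 1. State: Mallory=1, Uma=1, Laura=0, Ivan=0
Event 6 (Mallory -> Ivan, 1): Mallory: 1 -> 0, Ivan: 0 -> 1. State: Mallory=0, Uma=1, Laura=0, Ivan=1
Event 7 (Ivan -1): Ivan: 1 -> 0. State: Mallory=0, Uma=1, Laura=0, Ivan=0
Event 8 (Uma -1): Uma: 1 -> 0. State: Mallory=0, Uma=0, Laura=0, Ivan=0
Event 9 (Mallory +4): Mallory: 0 -> 4. State: Mallory=4, Uma=0, Laura=0, Ivan=0
Event 10 (Uma +4): Uma: 0 -> 4. State: Mallory=4, Uma=4, Laura=0, Ivan=0
Event 11 (Uma -> Laura, 2): Uma: 4 -> 2, Laura: 0 -> 2. State: Mallory=4, Uma=2, Laura=2, Ivan=0
Event 12 (Laura -1): Laura: 2 -> 1. State: Mallory=4, Uma=2, Laura=1, Ivan=0

Uma's final count: 2

Answer: 2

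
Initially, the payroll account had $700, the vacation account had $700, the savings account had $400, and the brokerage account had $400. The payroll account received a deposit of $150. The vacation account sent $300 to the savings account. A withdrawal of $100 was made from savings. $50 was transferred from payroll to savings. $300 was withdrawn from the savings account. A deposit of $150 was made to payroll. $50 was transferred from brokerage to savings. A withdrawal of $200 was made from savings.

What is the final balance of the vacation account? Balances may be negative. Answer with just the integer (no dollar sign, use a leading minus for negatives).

Answer: 400

Derivation:
Tracking account balances step by step:
Start: payroll=700, vacation=700, savings=400, brokerage=400
Event 1 (deposit 150 to payroll): payroll: 700 + 150 = 850. Balances: payroll=850, vacation=700, savings=400, brokerage=400
Event 2 (transfer 300 vacation -> savings): vacation: 700 - 300 = 400, savings: 400 + 300 = 700. Balances: payroll=850, vacation=400, savings=700, brokerage=400
Event 3 (withdraw 100 from savings): savings: 700 - 100 = 600. Balances: payroll=850, vacation=400, savings=600, brokerage=400
Event 4 (transfer 50 payroll -> savings): payroll: 850 - 50 = 800, savings: 600 + 50 = 650. Balances: payroll=800, vacation=400, savings=650, brokerage=400
Event 5 (withdraw 300 from savings): savings: 650 - 300 = 350. Balances: payroll=800, vacation=400, savings=350, brokerage=400
Event 6 (deposit 150 to payroll): payroll: 800 + 150 = 950. Balances: payroll=950, vacation=400, savings=350, brokerage=400
Event 7 (transfer 50 brokerage -> savings): brokerage: 400 - 50 = 350, savings: 350 + 50 = 400. Balances: payroll=950, vacation=400, savings=400, brokerage=350
Event 8 (withdraw 200 from savings): savings: 400 - 200 = 200. Balances: payroll=950, vacation=400, savings=200, brokerage=350

Final balance of vacation: 400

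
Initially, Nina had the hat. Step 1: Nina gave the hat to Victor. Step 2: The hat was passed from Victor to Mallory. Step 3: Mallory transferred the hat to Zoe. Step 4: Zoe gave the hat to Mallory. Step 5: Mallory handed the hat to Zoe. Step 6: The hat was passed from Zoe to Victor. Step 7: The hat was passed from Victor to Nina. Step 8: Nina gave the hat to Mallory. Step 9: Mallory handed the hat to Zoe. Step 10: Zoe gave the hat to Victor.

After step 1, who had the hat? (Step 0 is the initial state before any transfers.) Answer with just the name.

Tracking the hat holder through step 1:
After step 0 (start): Nina
After step 1: Victor

At step 1, the holder is Victor.

Answer: Victor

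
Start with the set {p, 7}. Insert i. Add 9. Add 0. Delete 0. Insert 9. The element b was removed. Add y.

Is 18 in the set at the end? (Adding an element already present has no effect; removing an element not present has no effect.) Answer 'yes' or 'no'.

Tracking the set through each operation:
Start: {7, p}
Event 1 (add i): added. Set: {7, i, p}
Event 2 (add 9): added. Set: {7, 9, i, p}
Event 3 (add 0): added. Set: {0, 7, 9, i, p}
Event 4 (remove 0): removed. Set: {7, 9, i, p}
Event 5 (add 9): already present, no change. Set: {7, 9, i, p}
Event 6 (remove b): not present, no change. Set: {7, 9, i, p}
Event 7 (add y): added. Set: {7, 9, i, p, y}

Final set: {7, 9, i, p, y} (size 5)
18 is NOT in the final set.

Answer: no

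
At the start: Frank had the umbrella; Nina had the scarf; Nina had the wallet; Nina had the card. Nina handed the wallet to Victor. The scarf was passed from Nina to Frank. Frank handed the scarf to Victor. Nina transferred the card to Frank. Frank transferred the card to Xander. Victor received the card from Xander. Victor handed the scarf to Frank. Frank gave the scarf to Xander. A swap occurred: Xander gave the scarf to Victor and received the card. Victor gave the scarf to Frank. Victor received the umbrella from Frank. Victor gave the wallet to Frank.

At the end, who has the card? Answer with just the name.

Answer: Xander

Derivation:
Tracking all object holders:
Start: umbrella:Frank, scarf:Nina, wallet:Nina, card:Nina
Event 1 (give wallet: Nina -> Victor). State: umbrella:Frank, scarf:Nina, wallet:Victor, card:Nina
Event 2 (give scarf: Nina -> Frank). State: umbrella:Frank, scarf:Frank, wallet:Victor, card:Nina
Event 3 (give scarf: Frank -> Victor). State: umbrella:Frank, scarf:Victor, wallet:Victor, card:Nina
Event 4 (give card: Nina -> Frank). State: umbrella:Frank, scarf:Victor, wallet:Victor, card:Frank
Event 5 (give card: Frank -> Xander). State: umbrella:Frank, scarf:Victor, wallet:Victor, card:Xander
Event 6 (give card: Xander -> Victor). State: umbrella:Frank, scarf:Victor, wallet:Victor, card:Victor
Event 7 (give scarf: Victor -> Frank). State: umbrella:Frank, scarf:Frank, wallet:Victor, card:Victor
Event 8 (give scarf: Frank -> Xander). State: umbrella:Frank, scarf:Xander, wallet:Victor, card:Victor
Event 9 (swap scarf<->card: now scarf:Victor, card:Xander). State: umbrella:Frank, scarf:Victor, wallet:Victor, card:Xander
Event 10 (give scarf: Victor -> Frank). State: umbrella:Frank, scarf:Frank, wallet:Victor, card:Xander
Event 11 (give umbrella: Frank -> Victor). State: umbrella:Victor, scarf:Frank, wallet:Victor, card:Xander
Event 12 (give wallet: Victor -> Frank). State: umbrella:Victor, scarf:Frank, wallet:Frank, card:Xander

Final state: umbrella:Victor, scarf:Frank, wallet:Frank, card:Xander
The card is held by Xander.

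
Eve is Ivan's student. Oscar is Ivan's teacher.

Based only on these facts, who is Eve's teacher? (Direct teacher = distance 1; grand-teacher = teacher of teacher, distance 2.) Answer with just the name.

Reconstructing the teacher chain from the given facts:
  Oscar -> Ivan -> Eve
(each arrow means 'teacher of the next')
Positions in the chain (0 = top):
  position of Oscar: 0
  position of Ivan: 1
  position of Eve: 2

Eve is at position 2; the teacher is 1 step up the chain, i.e. position 1: Ivan.

Answer: Ivan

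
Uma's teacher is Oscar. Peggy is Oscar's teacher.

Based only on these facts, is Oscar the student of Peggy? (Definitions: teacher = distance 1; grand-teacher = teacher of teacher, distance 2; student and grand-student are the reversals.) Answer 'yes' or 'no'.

Answer: yes

Derivation:
Reconstructing the teacher chain from the given facts:
  Peggy -> Oscar -> Uma
(each arrow means 'teacher of the next')
Positions in the chain (0 = top):
  position of Peggy: 0
  position of Oscar: 1
  position of Uma: 2

Oscar is at position 1, Peggy is at position 0; signed distance (j - i) = -1.
'student' requires j - i = -1. Actual distance is -1, so the relation HOLDS.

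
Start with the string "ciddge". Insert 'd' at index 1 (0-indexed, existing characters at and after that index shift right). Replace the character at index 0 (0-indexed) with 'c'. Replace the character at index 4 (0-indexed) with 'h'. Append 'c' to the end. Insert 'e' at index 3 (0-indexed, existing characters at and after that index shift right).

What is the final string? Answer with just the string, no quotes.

Answer: cdiedhgec

Derivation:
Applying each edit step by step:
Start: "ciddge"
Op 1 (insert 'd' at idx 1): "ciddge" -> "cdiddge"
Op 2 (replace idx 0: 'c' -> 'c'): "cdiddge" -> "cdiddge"
Op 3 (replace idx 4: 'd' -> 'h'): "cdiddge" -> "cdidhge"
Op 4 (append 'c'): "cdidhge" -> "cdidhgec"
Op 5 (insert 'e' at idx 3): "cdidhgec" -> "cdiedhgec"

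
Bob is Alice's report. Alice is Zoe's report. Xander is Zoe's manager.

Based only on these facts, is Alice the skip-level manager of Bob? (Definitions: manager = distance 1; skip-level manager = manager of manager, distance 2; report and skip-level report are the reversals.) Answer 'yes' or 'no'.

Answer: no

Derivation:
Reconstructing the manager chain from the given facts:
  Xander -> Zoe -> Alice -> Bob
(each arrow means 'manager of the next')
Positions in the chain (0 = top):
  position of Xander: 0
  position of Zoe: 1
  position of Alice: 2
  position of Bob: 3

Alice is at position 2, Bob is at position 3; signed distance (j - i) = 1.
'skip-level manager' requires j - i = 2. Actual distance is 1, so the relation does NOT hold.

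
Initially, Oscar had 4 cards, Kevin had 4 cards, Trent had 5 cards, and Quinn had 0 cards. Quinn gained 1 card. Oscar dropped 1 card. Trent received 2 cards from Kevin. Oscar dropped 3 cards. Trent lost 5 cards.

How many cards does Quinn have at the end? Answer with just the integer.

Answer: 1

Derivation:
Tracking counts step by step:
Start: Oscar=4, Kevin=4, Trent=5, Quinn=0
Event 1 (Quinn +1): Quinn: 0 -> 1. State: Oscar=4, Kevin=4, Trent=5, Quinn=1
Event 2 (Oscar -1): Oscar: 4 -> 3. State: Oscar=3, Kevin=4, Trent=5, Quinn=1
Event 3 (Kevin -> Trent, 2): Kevin: 4 -> 2, Trent: 5 -> 7. State: Oscar=3, Kevin=2, Trent=7, Quinn=1
Event 4 (Oscar -3): Oscar: 3 -> 0. State: Oscar=0, Kevin=2, Trent=7, Quinn=1
Event 5 (Trent -5): Trent: 7 -> 2. State: Oscar=0, Kevin=2, Trent=2, Quinn=1

Quinn's final count: 1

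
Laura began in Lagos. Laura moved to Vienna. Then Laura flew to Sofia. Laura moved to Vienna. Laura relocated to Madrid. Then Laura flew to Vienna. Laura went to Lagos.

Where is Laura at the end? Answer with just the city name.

Answer: Lagos

Derivation:
Tracking Laura's location:
Start: Laura is in Lagos.
After move 1: Lagos -> Vienna. Laura is in Vienna.
After move 2: Vienna -> Sofia. Laura is in Sofia.
After move 3: Sofia -> Vienna. Laura is in Vienna.
After move 4: Vienna -> Madrid. Laura is in Madrid.
After move 5: Madrid -> Vienna. Laura is in Vienna.
After move 6: Vienna -> Lagos. Laura is in Lagos.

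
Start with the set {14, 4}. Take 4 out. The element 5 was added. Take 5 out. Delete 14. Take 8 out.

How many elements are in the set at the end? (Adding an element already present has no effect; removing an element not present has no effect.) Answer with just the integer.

Tracking the set through each operation:
Start: {14, 4}
Event 1 (remove 4): removed. Set: {14}
Event 2 (add 5): added. Set: {14, 5}
Event 3 (remove 5): removed. Set: {14}
Event 4 (remove 14): removed. Set: {}
Event 5 (remove 8): not present, no change. Set: {}

Final set: {} (size 0)

Answer: 0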